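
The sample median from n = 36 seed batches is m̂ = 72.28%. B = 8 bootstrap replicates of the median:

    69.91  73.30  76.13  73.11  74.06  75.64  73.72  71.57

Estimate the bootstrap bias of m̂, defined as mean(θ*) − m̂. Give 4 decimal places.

mean(θ*) = (69.91 + 73.30 + 76.13 + 73.11 + 74.06 + 75.64 + 73.72 + 71.57) / 8 = 73.43000
bias = 73.43000 − 72.28

bias = +1.1500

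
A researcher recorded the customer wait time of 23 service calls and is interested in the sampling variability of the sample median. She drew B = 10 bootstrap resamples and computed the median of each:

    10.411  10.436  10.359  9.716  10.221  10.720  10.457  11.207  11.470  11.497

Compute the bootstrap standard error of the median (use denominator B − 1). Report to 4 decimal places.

SE* = 0.5760

Bootstrap SE is the standard deviation of the 10 replicate medians.
Mean of replicates: (10.411 + 10.436 + 10.359 + 9.716 + 10.221 + 10.720 + 10.457 + 11.207 + 11.470 + 11.497) / 10 = 106.49400 / 10 = 10.64940
Sum of squared deviations: (−0.23840)² + (−0.21340)² + (−0.29040)² + (−0.93340)² + (−0.42840)² + (+0.07060)² + (−0.19240)² + (+0.55760)² + (+0.82060)² + (+0.84760)² = 2.98620
Variance = 2.98620 / 9 = 0.33180
SE* = √0.33180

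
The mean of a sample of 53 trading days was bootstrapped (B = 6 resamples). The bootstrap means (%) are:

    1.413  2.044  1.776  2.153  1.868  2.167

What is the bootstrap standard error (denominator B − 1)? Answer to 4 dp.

SE* = 0.2862

Bootstrap SE is the standard deviation of the 6 replicate means.
Mean of replicates: (1.413 + 2.044 + 1.776 + 2.153 + 1.868 + 2.167) / 6 = 11.42100 / 6 = 1.90350
Sum of squared deviations: (−0.49050)² + (+0.14050)² + (−0.12750)² + (+0.24950)² + (−0.03550)² + (+0.26350)² = 0.40953
Variance = 0.40953 / 5 = 0.08191
SE* = √0.08191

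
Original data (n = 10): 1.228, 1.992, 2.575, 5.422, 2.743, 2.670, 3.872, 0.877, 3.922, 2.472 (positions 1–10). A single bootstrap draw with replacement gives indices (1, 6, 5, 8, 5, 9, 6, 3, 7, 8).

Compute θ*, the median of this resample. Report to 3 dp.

θ* = 2.670

Resample values: 1.228, 2.670, 2.743, 0.877, 2.743, 3.922, 2.670, 2.575, 3.872, 0.877.
Sorted: 0.877, 0.877, 1.228, 2.575, 2.670, 2.670, 2.743, 2.743, 3.872, 3.922
Median = average of the two middle values = 2.670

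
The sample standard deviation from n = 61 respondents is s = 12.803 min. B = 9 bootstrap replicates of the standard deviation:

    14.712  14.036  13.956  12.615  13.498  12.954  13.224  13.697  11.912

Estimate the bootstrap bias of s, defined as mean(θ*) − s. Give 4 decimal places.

bias = +0.5974

mean(θ*) = (14.712 + 14.036 + 13.956 + 12.615 + 13.498 + 12.954 + 13.224 + 13.697 + 11.912) / 9 = 13.40044
bias = 13.40044 − 12.803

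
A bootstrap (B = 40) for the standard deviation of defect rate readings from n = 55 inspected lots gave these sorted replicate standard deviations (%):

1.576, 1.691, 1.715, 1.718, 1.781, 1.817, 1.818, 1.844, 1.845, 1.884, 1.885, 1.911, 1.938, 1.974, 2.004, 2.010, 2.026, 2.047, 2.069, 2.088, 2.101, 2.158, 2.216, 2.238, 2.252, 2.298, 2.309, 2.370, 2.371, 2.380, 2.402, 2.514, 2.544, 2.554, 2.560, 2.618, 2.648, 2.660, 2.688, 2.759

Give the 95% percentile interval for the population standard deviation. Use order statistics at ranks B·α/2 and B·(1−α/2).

(1.576, 2.688)

α = 0.05; lower rank = 40 × 0.025 = 1; upper rank = 40 × 0.975 = 39.
The 1st smallest replicate is 1.576; the 39th is 2.688.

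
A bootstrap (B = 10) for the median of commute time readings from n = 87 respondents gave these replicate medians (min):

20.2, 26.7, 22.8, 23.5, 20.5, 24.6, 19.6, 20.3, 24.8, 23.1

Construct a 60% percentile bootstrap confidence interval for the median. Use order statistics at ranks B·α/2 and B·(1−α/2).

Sorted replicates: 19.6, 20.2, 20.3, 20.5, 22.8, 23.1, 23.5, 24.6, 24.8, 26.7
α = 0.40; lower rank = 10 × 0.200 = 2; upper rank = 10 × 0.800 = 8.
The 2nd smallest replicate is 20.2; the 8th is 24.6.

(20.2, 24.6)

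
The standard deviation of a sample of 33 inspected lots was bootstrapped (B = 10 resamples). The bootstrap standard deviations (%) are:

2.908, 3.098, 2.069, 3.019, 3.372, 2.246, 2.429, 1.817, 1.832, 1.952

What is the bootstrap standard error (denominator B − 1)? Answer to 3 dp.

Bootstrap SE is the standard deviation of the 10 replicate standard deviations.
Mean of replicates: (2.908 + 3.098 + 2.069 + 3.019 + 3.372 + 2.246 + 2.429 + 1.817 + 1.832 + 1.952) / 10 = 24.7420 / 10 = 2.4742
Sum of squared deviations: (+0.4338)² + (+0.6238)² + (−0.4052)² + (+0.5448)² + (+0.8978)² + (−0.2282)² + (−0.0452)² + (−0.6572)² + (−0.6422)² + (−0.5222)² = 3.0155
Variance = 3.0155 / 9 = 0.3351
SE* = √0.3351

SE* = 0.579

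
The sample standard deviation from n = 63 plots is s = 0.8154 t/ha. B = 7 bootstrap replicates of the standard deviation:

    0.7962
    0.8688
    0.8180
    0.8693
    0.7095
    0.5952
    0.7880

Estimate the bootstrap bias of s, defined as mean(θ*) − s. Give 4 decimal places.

mean(θ*) = (0.7962 + 0.8688 + 0.8180 + 0.8693 + 0.7095 + 0.5952 + 0.7880) / 7 = 0.77786
bias = 0.77786 − 0.8154

bias = −0.0375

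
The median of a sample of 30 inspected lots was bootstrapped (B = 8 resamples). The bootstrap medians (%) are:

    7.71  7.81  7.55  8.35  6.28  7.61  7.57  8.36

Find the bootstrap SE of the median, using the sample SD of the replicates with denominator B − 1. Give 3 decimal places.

SE* = 0.646

Bootstrap SE is the standard deviation of the 8 replicate medians.
Mean of replicates: (7.71 + 7.81 + 7.55 + 8.35 + 6.28 + 7.61 + 7.57 + 8.36) / 8 = 61.2400 / 8 = 7.6550
Sum of squared deviations: (+0.0550)² + (+0.1550)² + (−0.1050)² + (+0.6950)² + (−1.3750)² + (−0.0450)² + (−0.0850)² + (+0.7050)² = 2.9180
Variance = 2.9180 / 7 = 0.4169
SE* = √0.4169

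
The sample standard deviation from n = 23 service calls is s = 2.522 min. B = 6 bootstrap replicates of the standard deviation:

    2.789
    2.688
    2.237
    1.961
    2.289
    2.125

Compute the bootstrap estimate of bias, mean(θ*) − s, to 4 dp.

bias = −0.1738

mean(θ*) = (2.789 + 2.688 + 2.237 + 1.961 + 2.289 + 2.125) / 6 = 2.34817
bias = 2.34817 − 2.522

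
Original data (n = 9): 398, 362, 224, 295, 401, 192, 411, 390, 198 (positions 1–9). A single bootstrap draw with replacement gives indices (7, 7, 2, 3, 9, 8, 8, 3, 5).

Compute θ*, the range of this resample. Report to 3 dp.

θ* = 213.000

Resample values: 411, 411, 362, 224, 198, 390, 390, 224, 401.
Range = 411 − 198 = 213.000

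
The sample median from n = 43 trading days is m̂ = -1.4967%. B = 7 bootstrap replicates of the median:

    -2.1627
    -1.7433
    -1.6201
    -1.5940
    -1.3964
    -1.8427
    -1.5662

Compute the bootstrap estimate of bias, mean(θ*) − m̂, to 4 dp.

mean(θ*) = ((-2.1627) + (-1.7433) + (-1.6201) + (-1.5940) + (-1.3964) + (-1.8427) + (-1.5662)) / 7 = -1.70363
bias = -1.70363 − -1.4967

bias = −0.2069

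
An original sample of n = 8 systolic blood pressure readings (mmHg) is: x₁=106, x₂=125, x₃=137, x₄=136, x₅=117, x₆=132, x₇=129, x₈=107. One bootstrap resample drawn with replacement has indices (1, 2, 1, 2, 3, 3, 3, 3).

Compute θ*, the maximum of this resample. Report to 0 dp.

Resample values: 106, 125, 106, 125, 137, 137, 137, 137.
Maximum = 137

θ* = 137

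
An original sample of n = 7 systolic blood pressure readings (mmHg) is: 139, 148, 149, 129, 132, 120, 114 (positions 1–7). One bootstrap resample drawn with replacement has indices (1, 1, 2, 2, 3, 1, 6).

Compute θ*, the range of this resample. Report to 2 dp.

Resample values: 139, 139, 148, 148, 149, 139, 120.
Range = 149 − 120 = 29.00

θ* = 29.00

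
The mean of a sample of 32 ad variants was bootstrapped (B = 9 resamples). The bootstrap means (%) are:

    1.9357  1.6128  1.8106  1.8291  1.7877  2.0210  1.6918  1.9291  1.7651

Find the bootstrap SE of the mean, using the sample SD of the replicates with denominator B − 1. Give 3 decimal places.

Bootstrap SE is the standard deviation of the 9 replicate means.
Mean of replicates: (1.9357 + 1.6128 + 1.8106 + 1.8291 + 1.7877 + 2.0210 + 1.6918 + 1.9291 + 1.7651) / 9 = 16.38290 / 9 = 1.82032
Sum of squared deviations: (+0.11538)² + (−0.20752)² + (−0.00972)² + (+0.00878)² + (−0.03262)² + (+0.20068)² + (−0.12852)² + (+0.10878)² + (−0.05522)² = 0.12928
Variance = 0.12928 / 8 = 0.01616
SE* = √0.01616

SE* = 0.127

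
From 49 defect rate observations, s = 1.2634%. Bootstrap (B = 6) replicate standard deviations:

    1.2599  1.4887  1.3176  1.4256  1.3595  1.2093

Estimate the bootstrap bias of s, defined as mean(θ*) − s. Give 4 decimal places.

mean(θ*) = (1.2599 + 1.4887 + 1.3176 + 1.4256 + 1.3595 + 1.2093) / 6 = 1.34343
bias = 1.34343 − 1.2634

bias = +0.0800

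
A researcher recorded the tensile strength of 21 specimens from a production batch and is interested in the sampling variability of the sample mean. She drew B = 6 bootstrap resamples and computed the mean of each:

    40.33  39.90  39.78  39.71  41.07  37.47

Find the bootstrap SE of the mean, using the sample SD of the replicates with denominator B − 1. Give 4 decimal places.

SE* = 1.2077

Bootstrap SE is the standard deviation of the 6 replicate means.
Mean of replicates: (40.33 + 39.90 + 39.78 + 39.71 + 41.07 + 37.47) / 6 = 238.26000 / 6 = 39.71000
Sum of squared deviations: (+0.62000)² + (+0.19000)² + (+0.07000)² + (+0.00000)² + (+1.36000)² + (−2.24000)² = 7.29260
Variance = 7.29260 / 5 = 1.45852
SE* = √1.45852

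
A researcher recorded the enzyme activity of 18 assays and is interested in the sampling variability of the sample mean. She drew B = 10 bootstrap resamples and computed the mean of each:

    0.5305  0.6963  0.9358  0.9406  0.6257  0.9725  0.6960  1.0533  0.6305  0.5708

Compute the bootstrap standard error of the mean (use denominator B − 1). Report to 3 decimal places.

Bootstrap SE is the standard deviation of the 10 replicate means.
Mean of replicates: (0.5305 + 0.6963 + 0.9358 + 0.9406 + 0.6257 + 0.9725 + 0.6960 + 1.0533 + 0.6305 + 0.5708) / 10 = 7.65200 / 10 = 0.76520
Sum of squared deviations: (−0.23470)² + (−0.06890)² + (+0.17060)² + (+0.17540)² + (−0.13950)² + (+0.20730)² + (−0.06920)² + (+0.28810)² + (−0.13470)² + (−0.19440)² = 0.32586
Variance = 0.32586 / 9 = 0.03621
SE* = √0.03621

SE* = 0.190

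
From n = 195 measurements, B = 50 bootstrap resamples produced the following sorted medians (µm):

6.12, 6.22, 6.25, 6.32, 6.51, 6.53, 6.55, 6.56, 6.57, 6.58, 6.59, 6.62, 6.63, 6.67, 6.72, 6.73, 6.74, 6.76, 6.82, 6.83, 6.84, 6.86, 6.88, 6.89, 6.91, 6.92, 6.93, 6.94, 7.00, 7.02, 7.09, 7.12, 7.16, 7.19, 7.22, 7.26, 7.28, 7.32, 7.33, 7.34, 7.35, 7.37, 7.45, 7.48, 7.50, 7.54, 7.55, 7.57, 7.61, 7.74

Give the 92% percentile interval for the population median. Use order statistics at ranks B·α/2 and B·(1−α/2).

α = 0.08; lower rank = 50 × 0.040 = 2; upper rank = 50 × 0.960 = 48.
The 2nd smallest replicate is 6.22; the 48th is 7.57.

(6.22, 7.57)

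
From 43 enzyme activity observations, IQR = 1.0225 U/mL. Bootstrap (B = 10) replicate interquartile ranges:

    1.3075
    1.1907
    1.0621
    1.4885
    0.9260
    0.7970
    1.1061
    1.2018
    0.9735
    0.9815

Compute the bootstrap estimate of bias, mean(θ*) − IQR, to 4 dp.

mean(θ*) = (1.3075 + 1.1907 + 1.0621 + 1.4885 + 0.9260 + 0.7970 + 1.1061 + 1.2018 + 0.9735 + 0.9815) / 10 = 1.10347
bias = 1.10347 − 1.0225

bias = +0.0810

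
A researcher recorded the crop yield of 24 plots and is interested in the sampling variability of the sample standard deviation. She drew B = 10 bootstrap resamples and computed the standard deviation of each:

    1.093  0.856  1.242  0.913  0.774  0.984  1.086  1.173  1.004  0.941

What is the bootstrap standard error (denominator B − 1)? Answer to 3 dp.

Bootstrap SE is the standard deviation of the 10 replicate standard deviations.
Mean of replicates: (1.093 + 0.856 + 1.242 + 0.913 + 0.774 + 0.984 + 1.086 + 1.173 + 1.004 + 0.941) / 10 = 10.0660 / 10 = 1.0066
Sum of squared deviations: (+0.0864)² + (−0.1506)² + (+0.2354)² + (−0.0936)² + (−0.2326)² + (−0.0226)² + (+0.0794)² + (+0.1664)² + (−0.0026)² + (−0.0656)² = 0.1872
Variance = 0.1872 / 9 = 0.0208
SE* = √0.0208

SE* = 0.144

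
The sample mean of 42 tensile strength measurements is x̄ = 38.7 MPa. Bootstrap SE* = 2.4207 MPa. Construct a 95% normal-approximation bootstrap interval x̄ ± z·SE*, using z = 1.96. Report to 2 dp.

(33.96, 43.44)

Margin = 1.96 × 2.4207 = 4.745
Interval: 38.7 ± 4.745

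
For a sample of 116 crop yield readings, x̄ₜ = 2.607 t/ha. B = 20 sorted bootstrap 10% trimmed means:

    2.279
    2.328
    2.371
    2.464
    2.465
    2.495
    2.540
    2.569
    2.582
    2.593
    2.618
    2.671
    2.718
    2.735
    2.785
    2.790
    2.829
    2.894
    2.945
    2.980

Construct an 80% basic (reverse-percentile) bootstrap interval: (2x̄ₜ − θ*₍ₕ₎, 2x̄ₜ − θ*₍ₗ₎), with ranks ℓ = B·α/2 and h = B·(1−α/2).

(2.320, 2.886)

Percentile endpoints at ranks 2 and 18: θ*₍2₎ = 2.328, θ*₍18₎ = 2.894.
Basic interval reflects these around x̄ₜ:
  lower = 2 × 2.607 − 2.894 = 2.320
  upper = 2 × 2.607 − 2.328 = 2.886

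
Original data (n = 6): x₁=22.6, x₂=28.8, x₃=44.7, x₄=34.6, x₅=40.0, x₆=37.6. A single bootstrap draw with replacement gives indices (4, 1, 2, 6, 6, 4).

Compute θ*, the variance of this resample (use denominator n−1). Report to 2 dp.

Resample values: 34.6, 22.6, 28.8, 37.6, 37.6, 34.6.
Mean = 32.6333; sum of squared deviations = 172.4333
s² = 172.4333 / 5 = 34.4867

θ* = 34.49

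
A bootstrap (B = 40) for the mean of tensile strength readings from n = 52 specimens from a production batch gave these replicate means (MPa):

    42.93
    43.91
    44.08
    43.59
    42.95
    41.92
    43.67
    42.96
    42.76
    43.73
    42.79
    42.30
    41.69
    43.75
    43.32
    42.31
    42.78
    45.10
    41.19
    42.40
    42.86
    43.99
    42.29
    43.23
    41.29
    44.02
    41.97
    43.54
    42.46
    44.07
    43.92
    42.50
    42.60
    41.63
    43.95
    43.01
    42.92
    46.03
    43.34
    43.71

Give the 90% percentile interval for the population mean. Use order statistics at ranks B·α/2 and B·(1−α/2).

Sorted replicates: 41.19, 41.29, 41.63, 41.69, 41.92, 41.97, 42.29, 42.30, 42.31, 42.40, 42.46, 42.50, 42.60, 42.76, 42.78, 42.79, 42.86, 42.92, 42.93, 42.95, 42.96, 43.01, 43.23, 43.32, 43.34, 43.54, 43.59, 43.67, 43.71, 43.73, 43.75, 43.91, 43.92, 43.95, 43.99, 44.02, 44.07, 44.08, 45.10, 46.03
α = 0.10; lower rank = 40 × 0.050 = 2; upper rank = 40 × 0.950 = 38.
The 2nd smallest replicate is 41.29; the 38th is 44.08.

(41.29, 44.08)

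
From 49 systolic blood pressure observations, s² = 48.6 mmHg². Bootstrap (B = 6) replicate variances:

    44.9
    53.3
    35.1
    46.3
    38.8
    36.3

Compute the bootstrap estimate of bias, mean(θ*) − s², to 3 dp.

bias = −6.150

mean(θ*) = (44.9 + 53.3 + 35.1 + 46.3 + 38.8 + 36.3) / 6 = 42.4500
bias = 42.4500 − 48.6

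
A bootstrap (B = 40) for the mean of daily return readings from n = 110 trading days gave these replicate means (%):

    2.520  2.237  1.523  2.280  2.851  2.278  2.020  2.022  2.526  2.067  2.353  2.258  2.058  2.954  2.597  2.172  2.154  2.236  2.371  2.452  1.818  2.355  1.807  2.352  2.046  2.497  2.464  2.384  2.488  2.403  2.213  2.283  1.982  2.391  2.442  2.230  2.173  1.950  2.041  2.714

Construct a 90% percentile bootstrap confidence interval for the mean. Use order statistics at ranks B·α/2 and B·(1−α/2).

(1.807, 2.714)

Sorted replicates: 1.523, 1.807, 1.818, 1.950, 1.982, 2.020, 2.022, 2.041, 2.046, 2.058, 2.067, 2.154, 2.172, 2.173, 2.213, 2.230, 2.236, 2.237, 2.258, 2.278, 2.280, 2.283, 2.352, 2.353, 2.355, 2.371, 2.384, 2.391, 2.403, 2.442, 2.452, 2.464, 2.488, 2.497, 2.520, 2.526, 2.597, 2.714, 2.851, 2.954
α = 0.10; lower rank = 40 × 0.050 = 2; upper rank = 40 × 0.950 = 38.
The 2nd smallest replicate is 1.807; the 38th is 2.714.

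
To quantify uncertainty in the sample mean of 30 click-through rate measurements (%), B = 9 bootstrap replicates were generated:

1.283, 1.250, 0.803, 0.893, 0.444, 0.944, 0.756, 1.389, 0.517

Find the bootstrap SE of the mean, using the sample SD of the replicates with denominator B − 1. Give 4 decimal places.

Bootstrap SE is the standard deviation of the 9 replicate means.
Mean of replicates: (1.283 + 1.250 + 0.803 + 0.893 + 0.444 + 0.944 + 0.756 + 1.389 + 0.517) / 9 = 8.27900 / 9 = 0.91989
Sum of squared deviations: (+0.36311)² + (+0.33011)² + (−0.11689)² + (−0.02689)² + (−0.47589)² + (+0.02411)² + (−0.16389)² + (+0.46911)² + (−0.40289)² = 0.89150
Variance = 0.89150 / 8 = 0.11144
SE* = √0.11144

SE* = 0.3338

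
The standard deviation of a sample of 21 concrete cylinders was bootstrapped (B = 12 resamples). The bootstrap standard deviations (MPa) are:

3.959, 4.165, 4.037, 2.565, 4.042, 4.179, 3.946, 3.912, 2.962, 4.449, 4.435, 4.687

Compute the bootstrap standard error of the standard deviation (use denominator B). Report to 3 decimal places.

Bootstrap SE is the standard deviation of the 12 replicate standard deviations.
Mean of replicates: (3.959 + 4.165 + 4.037 + 2.565 + 4.042 + 4.179 + 3.946 + 3.912 + 2.962 + 4.449 + 4.435 + 4.687) / 12 = 47.3380 / 12 = 3.9448
Sum of squared deviations: (+0.0142)² + (+0.2202)² + (+0.0922)² + (−1.3798)² + (+0.0972)² + (+0.2342)² + (+0.0012)² + (−0.0328)² + (−0.9828)² + (+0.5042)² + (+0.4902)² + (+0.7422)² = 4.0377
Variance = 4.0377 / 12 = 0.3365
SE* = √0.3365

SE* = 0.580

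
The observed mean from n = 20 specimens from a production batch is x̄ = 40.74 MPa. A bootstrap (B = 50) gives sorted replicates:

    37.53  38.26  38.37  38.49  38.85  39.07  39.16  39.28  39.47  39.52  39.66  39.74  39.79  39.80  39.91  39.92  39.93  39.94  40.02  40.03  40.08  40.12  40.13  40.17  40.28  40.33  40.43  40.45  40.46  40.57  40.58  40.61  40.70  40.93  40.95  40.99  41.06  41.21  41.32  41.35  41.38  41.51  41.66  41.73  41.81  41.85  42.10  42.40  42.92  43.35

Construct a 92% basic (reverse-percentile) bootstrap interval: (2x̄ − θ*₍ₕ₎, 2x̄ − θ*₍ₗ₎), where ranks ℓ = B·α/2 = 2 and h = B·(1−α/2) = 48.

Percentile endpoints at ranks 2 and 48: θ*₍2₎ = 38.26, θ*₍48₎ = 42.40.
Basic interval reflects these around x̄:
  lower = 2 × 40.74 − 42.40 = 39.08
  upper = 2 × 40.74 − 38.26 = 43.22

(39.08, 43.22)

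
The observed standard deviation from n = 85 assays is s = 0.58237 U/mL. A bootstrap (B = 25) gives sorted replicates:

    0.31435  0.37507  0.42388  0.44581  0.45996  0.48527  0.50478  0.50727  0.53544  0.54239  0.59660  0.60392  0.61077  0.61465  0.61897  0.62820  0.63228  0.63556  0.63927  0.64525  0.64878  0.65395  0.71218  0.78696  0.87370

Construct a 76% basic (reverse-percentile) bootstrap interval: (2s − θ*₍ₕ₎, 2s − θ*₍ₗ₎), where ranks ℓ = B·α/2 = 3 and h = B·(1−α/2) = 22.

(0.51079, 0.74086)

Percentile endpoints at ranks 3 and 22: θ*₍3₎ = 0.42388, θ*₍22₎ = 0.65395.
Basic interval reflects these around s:
  lower = 2 × 0.58237 − 0.65395 = 0.51079
  upper = 2 × 0.58237 − 0.42388 = 0.74086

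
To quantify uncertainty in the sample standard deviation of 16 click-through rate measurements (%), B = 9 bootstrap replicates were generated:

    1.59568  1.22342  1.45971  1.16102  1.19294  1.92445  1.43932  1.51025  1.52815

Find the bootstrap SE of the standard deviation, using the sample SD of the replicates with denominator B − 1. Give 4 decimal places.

Bootstrap SE is the standard deviation of the 9 replicate standard deviations.
Mean of replicates: (1.59568 + 1.22342 + 1.45971 + 1.16102 + 1.19294 + 1.92445 + 1.43932 + 1.51025 + 1.52815) / 9 = 13.034940 / 9 = 1.448327
Sum of squared deviations: (+0.147353)² + (−0.224907)² + (+0.011383)² + (−0.287307)² + (−0.255387)² + (+0.476123)² + (−0.009007)² + (+0.061923)² + (+0.079823)² = 0.457174
Variance = 0.457174 / 8 = 0.057147
SE* = √0.057147

SE* = 0.2391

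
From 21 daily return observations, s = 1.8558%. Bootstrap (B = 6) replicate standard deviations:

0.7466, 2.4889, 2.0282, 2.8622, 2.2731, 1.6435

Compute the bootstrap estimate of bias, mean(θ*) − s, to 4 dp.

bias = +0.1513

mean(θ*) = (0.7466 + 2.4889 + 2.0282 + 2.8622 + 2.2731 + 1.6435) / 6 = 2.00708
bias = 2.00708 − 1.8558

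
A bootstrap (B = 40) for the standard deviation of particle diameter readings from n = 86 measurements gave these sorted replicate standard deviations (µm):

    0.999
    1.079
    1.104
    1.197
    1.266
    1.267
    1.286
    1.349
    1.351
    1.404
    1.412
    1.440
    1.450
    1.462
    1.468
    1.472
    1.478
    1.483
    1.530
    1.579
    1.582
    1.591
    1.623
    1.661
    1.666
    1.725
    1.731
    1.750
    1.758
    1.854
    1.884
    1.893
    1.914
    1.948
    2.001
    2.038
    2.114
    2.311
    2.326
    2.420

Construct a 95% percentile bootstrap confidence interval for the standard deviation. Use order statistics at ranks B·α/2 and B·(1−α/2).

α = 0.05; lower rank = 40 × 0.025 = 1; upper rank = 40 × 0.975 = 39.
The 1st smallest replicate is 0.999; the 39th is 2.326.

(0.999, 2.326)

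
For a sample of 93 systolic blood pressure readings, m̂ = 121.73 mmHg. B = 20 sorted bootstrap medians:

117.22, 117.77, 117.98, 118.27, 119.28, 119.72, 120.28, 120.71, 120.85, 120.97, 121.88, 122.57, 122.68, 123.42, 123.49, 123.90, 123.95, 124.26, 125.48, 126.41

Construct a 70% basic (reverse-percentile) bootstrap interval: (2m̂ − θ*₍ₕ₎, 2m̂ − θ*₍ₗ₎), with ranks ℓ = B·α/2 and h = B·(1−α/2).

(119.51, 125.48)

Percentile endpoints at ranks 3 and 17: θ*₍3₎ = 117.98, θ*₍17₎ = 123.95.
Basic interval reflects these around m̂:
  lower = 2 × 121.73 − 123.95 = 119.51
  upper = 2 × 121.73 − 117.98 = 125.48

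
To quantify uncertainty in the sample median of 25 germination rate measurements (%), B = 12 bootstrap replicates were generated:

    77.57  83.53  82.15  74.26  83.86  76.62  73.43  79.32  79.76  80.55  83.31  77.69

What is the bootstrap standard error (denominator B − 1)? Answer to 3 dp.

SE* = 3.533

Bootstrap SE is the standard deviation of the 12 replicate medians.
Mean of replicates: (77.57 + 83.53 + 82.15 + 74.26 + 83.86 + 76.62 + 73.43 + 79.32 + 79.76 + 80.55 + 83.31 + 77.69) / 12 = 952.0500 / 12 = 79.3375
Sum of squared deviations: (−1.7675)² + (+4.1925)² + (+2.8125)² + (−5.0775)² + (+4.5225)² + (−2.7175)² + (−5.9075)² + (−0.0175)² + (+0.4225)² + (+1.2125)² + (+3.9725)² + (−1.6475)² = 137.2726
Variance = 137.2726 / 11 = 12.4793
SE* = √12.4793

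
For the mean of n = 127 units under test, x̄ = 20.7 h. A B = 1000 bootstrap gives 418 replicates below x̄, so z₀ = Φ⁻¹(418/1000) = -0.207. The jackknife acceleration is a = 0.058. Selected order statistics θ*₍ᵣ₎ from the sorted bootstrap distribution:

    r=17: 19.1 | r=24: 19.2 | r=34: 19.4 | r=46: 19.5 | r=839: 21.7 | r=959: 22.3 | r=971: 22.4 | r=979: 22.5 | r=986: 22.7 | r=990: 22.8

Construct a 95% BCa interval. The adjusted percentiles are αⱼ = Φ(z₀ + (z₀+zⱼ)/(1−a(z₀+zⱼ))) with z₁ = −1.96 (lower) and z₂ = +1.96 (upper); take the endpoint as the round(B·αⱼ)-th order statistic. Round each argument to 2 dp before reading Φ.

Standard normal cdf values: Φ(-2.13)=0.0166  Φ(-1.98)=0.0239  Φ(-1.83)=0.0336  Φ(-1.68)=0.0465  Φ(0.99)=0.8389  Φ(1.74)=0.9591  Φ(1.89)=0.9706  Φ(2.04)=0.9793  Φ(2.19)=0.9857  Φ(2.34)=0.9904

(19.1, 22.3)

Lower: z₀ + z₁ = -0.207 + (-1.960) = -2.167; 1 − a(z₀+z₁) = 1 − (0.058)(-2.167) = 1.1257; argument = -0.207 + (-2.167)/1.1257 = -2.1320 → -2.13.
α₁ = Φ(-2.13) = 0.0166; rank = round(1000 × 0.0166) = 17; θ*₍17₎ = 19.1.
Upper: z₀ + z₂ = 1.753; 1 − a(z₀+z₂) = 0.8983; argument = 1.7444 → 1.74; α₂ = 0.9591; rank = 959; θ*₍959₎ = 22.3.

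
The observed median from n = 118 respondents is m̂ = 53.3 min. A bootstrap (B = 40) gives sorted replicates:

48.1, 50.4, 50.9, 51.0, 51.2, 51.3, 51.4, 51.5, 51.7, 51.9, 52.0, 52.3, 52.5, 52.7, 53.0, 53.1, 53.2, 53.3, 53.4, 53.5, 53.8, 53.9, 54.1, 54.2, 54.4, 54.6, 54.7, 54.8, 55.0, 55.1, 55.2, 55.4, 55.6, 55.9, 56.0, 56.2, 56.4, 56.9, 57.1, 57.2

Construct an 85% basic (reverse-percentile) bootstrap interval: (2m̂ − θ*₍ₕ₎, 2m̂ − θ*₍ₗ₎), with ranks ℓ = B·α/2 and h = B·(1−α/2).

Percentile endpoints at ranks 3 and 37: θ*₍3₎ = 50.9, θ*₍37₎ = 56.4.
Basic interval reflects these around m̂:
  lower = 2 × 53.3 − 56.4 = 50.2
  upper = 2 × 53.3 − 50.9 = 55.7

(50.2, 55.7)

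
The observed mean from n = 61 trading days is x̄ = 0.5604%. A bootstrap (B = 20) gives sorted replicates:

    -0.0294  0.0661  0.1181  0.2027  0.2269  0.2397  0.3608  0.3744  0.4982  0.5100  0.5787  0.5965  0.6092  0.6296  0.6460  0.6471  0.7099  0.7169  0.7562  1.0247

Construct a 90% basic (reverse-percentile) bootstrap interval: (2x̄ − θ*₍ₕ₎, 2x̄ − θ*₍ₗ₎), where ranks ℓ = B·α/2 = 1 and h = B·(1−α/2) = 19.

Percentile endpoints at ranks 1 and 19: θ*₍1₎ = -0.0294, θ*₍19₎ = 0.7562.
Basic interval reflects these around x̄:
  lower = 2 × 0.5604 − 0.7562 = 0.3646
  upper = 2 × 0.5604 − -0.0294 = 1.1502

(0.3646, 1.1502)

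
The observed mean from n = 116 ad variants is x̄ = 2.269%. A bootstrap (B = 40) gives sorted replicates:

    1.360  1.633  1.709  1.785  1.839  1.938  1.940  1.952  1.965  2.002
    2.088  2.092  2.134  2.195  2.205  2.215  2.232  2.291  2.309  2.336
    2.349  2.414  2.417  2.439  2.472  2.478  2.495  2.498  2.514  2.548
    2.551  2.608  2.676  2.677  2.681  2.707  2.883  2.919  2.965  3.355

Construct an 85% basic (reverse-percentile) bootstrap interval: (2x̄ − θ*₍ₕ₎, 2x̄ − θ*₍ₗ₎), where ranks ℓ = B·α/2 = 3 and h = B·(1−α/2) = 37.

Percentile endpoints at ranks 3 and 37: θ*₍3₎ = 1.709, θ*₍37₎ = 2.883.
Basic interval reflects these around x̄:
  lower = 2 × 2.269 − 2.883 = 1.655
  upper = 2 × 2.269 − 1.709 = 2.829

(1.655, 2.829)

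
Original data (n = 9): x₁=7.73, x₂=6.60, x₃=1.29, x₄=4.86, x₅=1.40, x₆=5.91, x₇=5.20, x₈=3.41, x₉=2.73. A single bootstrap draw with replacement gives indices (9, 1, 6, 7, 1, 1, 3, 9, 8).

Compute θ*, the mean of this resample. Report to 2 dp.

θ* = 4.94

Resample values: 2.73, 7.73, 5.91, 5.20, 7.73, 7.73, 1.29, 2.73, 3.41.
Mean = (2.73 + 7.73 + 5.91 + 5.20 + 7.73 + 7.73 + 1.29 + 2.73 + 3.41) / 9 = 44.460 / 9 = 4.94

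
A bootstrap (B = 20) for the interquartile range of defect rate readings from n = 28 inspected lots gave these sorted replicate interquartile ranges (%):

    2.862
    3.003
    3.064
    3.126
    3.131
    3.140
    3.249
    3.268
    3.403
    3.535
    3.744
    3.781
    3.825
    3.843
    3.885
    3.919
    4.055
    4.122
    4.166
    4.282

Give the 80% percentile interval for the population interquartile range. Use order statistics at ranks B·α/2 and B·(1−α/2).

α = 0.20; lower rank = 20 × 0.100 = 2; upper rank = 20 × 0.900 = 18.
The 2nd smallest replicate is 3.003; the 18th is 4.122.

(3.003, 4.122)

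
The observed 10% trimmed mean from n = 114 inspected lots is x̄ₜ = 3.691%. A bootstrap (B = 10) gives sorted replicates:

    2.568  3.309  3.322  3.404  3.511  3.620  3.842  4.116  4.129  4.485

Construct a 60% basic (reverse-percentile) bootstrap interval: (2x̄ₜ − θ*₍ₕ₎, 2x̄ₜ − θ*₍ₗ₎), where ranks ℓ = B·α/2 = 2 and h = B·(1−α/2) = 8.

Percentile endpoints at ranks 2 and 8: θ*₍2₎ = 3.309, θ*₍8₎ = 4.116.
Basic interval reflects these around x̄ₜ:
  lower = 2 × 3.691 − 4.116 = 3.266
  upper = 2 × 3.691 − 3.309 = 4.073

(3.266, 4.073)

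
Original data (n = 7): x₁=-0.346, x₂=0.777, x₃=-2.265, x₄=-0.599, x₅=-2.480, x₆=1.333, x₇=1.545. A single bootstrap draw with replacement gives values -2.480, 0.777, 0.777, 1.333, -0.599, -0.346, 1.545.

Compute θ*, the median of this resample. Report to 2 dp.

θ* = 0.78

Sorted: -2.480, -0.599, -0.346, 0.777, 0.777, 1.333, 1.545
Median = middle value = 0.78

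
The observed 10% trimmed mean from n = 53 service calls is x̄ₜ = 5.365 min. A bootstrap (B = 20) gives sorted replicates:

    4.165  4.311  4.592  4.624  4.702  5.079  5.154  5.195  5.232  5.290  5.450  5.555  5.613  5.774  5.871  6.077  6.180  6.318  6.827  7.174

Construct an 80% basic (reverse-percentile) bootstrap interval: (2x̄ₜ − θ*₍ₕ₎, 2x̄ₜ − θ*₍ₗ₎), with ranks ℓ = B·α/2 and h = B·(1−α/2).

Percentile endpoints at ranks 2 and 18: θ*₍2₎ = 4.311, θ*₍18₎ = 6.318.
Basic interval reflects these around x̄ₜ:
  lower = 2 × 5.365 − 6.318 = 4.412
  upper = 2 × 5.365 − 4.311 = 6.419

(4.412, 6.419)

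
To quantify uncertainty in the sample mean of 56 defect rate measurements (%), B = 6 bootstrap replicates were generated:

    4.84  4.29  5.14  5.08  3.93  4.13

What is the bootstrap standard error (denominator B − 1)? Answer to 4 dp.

SE* = 0.5176

Bootstrap SE is the standard deviation of the 6 replicate means.
Mean of replicates: (4.84 + 4.29 + 5.14 + 5.08 + 3.93 + 4.13) / 6 = 27.41000 / 6 = 4.56833
Sum of squared deviations: (+0.27167)² + (−0.27833)² + (+0.57167)² + (+0.51167)² + (−0.63833)² + (−0.43833)² = 1.33948
Variance = 1.33948 / 5 = 0.26790
SE* = √0.26790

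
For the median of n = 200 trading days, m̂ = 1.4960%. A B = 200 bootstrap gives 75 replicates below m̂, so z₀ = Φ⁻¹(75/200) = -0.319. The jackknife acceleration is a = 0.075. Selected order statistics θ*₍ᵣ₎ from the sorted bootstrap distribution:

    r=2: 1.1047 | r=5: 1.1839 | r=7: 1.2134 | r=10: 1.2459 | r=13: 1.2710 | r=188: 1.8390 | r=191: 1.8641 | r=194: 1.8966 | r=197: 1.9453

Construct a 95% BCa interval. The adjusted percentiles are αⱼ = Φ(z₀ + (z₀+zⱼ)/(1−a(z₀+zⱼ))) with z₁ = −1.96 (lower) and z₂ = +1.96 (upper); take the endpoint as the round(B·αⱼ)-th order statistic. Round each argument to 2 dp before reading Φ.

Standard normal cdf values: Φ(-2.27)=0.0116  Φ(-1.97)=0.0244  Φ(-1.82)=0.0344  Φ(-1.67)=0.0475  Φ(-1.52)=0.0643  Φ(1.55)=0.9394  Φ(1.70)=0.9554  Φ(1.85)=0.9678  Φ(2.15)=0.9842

(1.1047, 1.8390)

Lower: z₀ + z₁ = -0.319 + (-1.960) = -2.279; 1 − a(z₀+z₁) = 1 − (0.075)(-2.279) = 1.1709; argument = -0.319 + (-2.279)/1.1709 = -2.2653 → -2.27.
α₁ = Φ(-2.27) = 0.0116; rank = round(200 × 0.0116) = 2; θ*₍2₎ = 1.1047.
Upper: z₀ + z₂ = 1.641; 1 − a(z₀+z₂) = 0.8769; argument = 1.5523 → 1.55; α₂ = 0.9394; rank = 188; θ*₍188₎ = 1.8390.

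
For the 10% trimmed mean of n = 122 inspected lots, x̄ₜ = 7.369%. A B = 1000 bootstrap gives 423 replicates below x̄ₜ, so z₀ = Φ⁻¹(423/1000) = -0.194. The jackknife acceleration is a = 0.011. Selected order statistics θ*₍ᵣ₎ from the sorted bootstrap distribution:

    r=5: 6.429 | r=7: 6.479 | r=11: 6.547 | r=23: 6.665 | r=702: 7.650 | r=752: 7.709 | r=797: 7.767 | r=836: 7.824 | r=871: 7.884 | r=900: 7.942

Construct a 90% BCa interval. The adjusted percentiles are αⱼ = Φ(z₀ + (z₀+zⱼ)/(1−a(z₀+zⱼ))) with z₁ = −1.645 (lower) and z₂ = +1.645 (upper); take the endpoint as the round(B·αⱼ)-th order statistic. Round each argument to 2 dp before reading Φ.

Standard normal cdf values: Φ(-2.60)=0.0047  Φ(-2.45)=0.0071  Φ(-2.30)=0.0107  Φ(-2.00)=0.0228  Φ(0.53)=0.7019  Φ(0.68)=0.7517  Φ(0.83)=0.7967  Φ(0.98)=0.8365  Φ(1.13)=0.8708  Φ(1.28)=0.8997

Lower: z₀ + z₁ = -0.194 + (-1.645) = -1.839; 1 − a(z₀+z₁) = 1 − (0.011)(-1.839) = 1.0202; argument = -0.194 + (-1.839)/1.0202 = -1.9965 → -2.00.
α₁ = Φ(-2.00) = 0.0228; rank = round(1000 × 0.0228) = 23; θ*₍23₎ = 6.665.
Upper: z₀ + z₂ = 1.451; 1 − a(z₀+z₂) = 0.9840; argument = 1.2805 → 1.28; α₂ = 0.8997; rank = 900; θ*₍900₎ = 7.942.

(6.665, 7.942)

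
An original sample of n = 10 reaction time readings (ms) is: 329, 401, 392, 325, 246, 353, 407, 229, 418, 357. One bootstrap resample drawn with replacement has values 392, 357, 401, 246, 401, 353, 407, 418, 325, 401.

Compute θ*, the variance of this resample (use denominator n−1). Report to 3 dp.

θ* = 2766.544

Mean = 370.1000; sum of squared deviations = 24898.9000
s² = 24898.9000 / 9 = 2766.5444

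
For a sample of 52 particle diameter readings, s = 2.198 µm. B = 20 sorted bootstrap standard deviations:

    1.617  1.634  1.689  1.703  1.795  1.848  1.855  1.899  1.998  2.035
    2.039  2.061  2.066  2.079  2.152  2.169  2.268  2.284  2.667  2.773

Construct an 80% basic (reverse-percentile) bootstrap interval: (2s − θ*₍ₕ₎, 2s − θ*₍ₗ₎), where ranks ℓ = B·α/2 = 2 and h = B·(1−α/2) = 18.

(2.112, 2.762)

Percentile endpoints at ranks 2 and 18: θ*₍2₎ = 1.634, θ*₍18₎ = 2.284.
Basic interval reflects these around s:
  lower = 2 × 2.198 − 2.284 = 2.112
  upper = 2 × 2.198 − 1.634 = 2.762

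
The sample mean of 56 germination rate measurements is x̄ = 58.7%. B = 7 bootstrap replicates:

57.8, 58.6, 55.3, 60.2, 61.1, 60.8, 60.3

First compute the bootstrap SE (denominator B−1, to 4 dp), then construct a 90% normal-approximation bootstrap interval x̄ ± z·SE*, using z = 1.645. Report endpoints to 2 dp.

Mean of replicates = 59.1571; sum of squared deviations = 25.8971; SE* = √(25.8971/6) = 2.0775
Margin = 1.645 × 2.0775 = 3.417
Interval: 58.7 ± 3.417

(55.28, 62.12)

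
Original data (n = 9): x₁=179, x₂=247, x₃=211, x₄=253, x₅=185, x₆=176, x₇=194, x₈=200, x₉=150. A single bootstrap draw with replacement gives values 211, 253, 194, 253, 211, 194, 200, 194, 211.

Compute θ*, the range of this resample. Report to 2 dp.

Range = 253 − 194 = 59.00

θ* = 59.00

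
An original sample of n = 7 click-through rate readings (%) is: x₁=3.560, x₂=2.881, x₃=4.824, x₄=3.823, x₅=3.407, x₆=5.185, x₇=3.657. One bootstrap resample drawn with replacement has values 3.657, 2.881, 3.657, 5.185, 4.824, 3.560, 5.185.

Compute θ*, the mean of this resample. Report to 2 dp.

Mean = (3.657 + 2.881 + 3.657 + 5.185 + 4.824 + 3.560 + 5.185) / 7 = 28.9490 / 7 = 4.14

θ* = 4.14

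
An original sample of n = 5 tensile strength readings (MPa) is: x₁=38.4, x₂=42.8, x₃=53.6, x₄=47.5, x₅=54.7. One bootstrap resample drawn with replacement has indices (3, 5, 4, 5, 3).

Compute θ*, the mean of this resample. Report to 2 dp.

θ* = 52.82

Resample values: 53.6, 54.7, 47.5, 54.7, 53.6.
Mean = (53.6 + 54.7 + 47.5 + 54.7 + 53.6) / 5 = 264.10 / 5 = 52.82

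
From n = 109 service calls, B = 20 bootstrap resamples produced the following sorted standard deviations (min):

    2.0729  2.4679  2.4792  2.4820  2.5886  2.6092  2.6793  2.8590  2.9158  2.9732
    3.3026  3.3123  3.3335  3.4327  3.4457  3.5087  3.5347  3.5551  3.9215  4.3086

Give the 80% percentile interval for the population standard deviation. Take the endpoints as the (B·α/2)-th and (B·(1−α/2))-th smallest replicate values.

α = 0.20; lower rank = 20 × 0.100 = 2; upper rank = 20 × 0.900 = 18.
The 2nd smallest replicate is 2.4679; the 18th is 3.5551.

(2.4679, 3.5551)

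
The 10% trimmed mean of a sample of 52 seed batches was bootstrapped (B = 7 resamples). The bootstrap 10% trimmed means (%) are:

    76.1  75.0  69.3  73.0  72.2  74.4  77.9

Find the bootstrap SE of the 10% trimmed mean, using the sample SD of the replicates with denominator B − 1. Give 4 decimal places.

Bootstrap SE is the standard deviation of the 7 replicate 10% trimmed means.
Mean of replicates: (76.1 + 75.0 + 69.3 + 73.0 + 72.2 + 74.4 + 77.9) / 7 = 517.90000 / 7 = 73.98571
Sum of squared deviations: (+2.11429)² + (+1.01429)² + (−4.68571)² + (−0.98571)² + (−1.78571)² + (+0.41429)² + (+3.91429)² = 47.10857
Variance = 47.10857 / 6 = 7.85143
SE* = √7.85143

SE* = 2.8020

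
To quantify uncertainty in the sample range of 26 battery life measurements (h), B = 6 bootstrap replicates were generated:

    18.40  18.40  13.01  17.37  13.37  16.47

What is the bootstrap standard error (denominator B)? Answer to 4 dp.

Bootstrap SE is the standard deviation of the 6 replicate ranges.
Mean of replicates: (18.40 + 18.40 + 13.01 + 17.37 + 13.37 + 16.47) / 6 = 97.02000 / 6 = 16.17000
Sum of squared deviations: (+2.23000)² + (+2.23000)² + (−3.16000)² + (+1.20000)² + (−2.80000)² + (+0.30000)² = 29.30140
Variance = 29.30140 / 6 = 4.88357
SE* = √4.88357

SE* = 2.2099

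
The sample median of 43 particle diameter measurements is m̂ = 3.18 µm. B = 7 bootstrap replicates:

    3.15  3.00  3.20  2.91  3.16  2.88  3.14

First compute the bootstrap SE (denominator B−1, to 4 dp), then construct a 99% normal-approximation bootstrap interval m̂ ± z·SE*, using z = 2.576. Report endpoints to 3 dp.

(2.843, 3.517)

Mean of replicates = 3.0629; sum of squared deviations = 0.1025; SE* = √(0.1025/6) = 0.1307
Margin = 2.576 × 0.1307 = 0.3367
Interval: 3.18 ± 0.3367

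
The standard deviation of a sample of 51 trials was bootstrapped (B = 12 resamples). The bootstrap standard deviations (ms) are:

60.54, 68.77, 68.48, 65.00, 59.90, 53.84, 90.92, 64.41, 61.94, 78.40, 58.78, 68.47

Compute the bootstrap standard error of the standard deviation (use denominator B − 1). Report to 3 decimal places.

Bootstrap SE is the standard deviation of the 12 replicate standard deviations.
Mean of replicates: (60.54 + 68.77 + 68.48 + 65.00 + 59.90 + 53.84 + 90.92 + 64.41 + 61.94 + 78.40 + 58.78 + 68.47) / 12 = 799.4500 / 12 = 66.6208
Sum of squared deviations: (−6.0808)² + (+2.1492)² + (+1.8592)² + (−1.6208)² + (−6.7208)² + (−12.7808)² + (+24.2992)² + (−2.2108)² + (−4.6808)² + (+11.7792)² + (−7.8408)² + (+1.8492)² = 1077.0927
Variance = 1077.0927 / 11 = 97.9175
SE* = √97.9175

SE* = 9.895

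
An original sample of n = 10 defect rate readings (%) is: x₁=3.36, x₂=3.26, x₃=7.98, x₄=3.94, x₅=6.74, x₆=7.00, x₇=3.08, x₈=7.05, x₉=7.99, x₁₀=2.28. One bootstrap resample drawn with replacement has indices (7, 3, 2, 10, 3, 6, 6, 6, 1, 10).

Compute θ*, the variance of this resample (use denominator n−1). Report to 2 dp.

Resample values: 3.08, 7.98, 3.26, 2.28, 7.98, 7.00, 7.00, 7.00, 3.36, 2.28.
Mean = 5.1220; sum of squared deviations = 53.8124
s² = 53.8124 / 9 = 5.9792

θ* = 5.98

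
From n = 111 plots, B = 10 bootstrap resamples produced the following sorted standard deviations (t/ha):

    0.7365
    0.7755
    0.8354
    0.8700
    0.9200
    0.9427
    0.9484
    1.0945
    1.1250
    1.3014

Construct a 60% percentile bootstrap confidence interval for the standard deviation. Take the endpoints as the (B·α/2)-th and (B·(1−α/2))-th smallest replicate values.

α = 0.40; lower rank = 10 × 0.200 = 2; upper rank = 10 × 0.800 = 8.
The 2nd smallest replicate is 0.7755; the 8th is 1.0945.

(0.7755, 1.0945)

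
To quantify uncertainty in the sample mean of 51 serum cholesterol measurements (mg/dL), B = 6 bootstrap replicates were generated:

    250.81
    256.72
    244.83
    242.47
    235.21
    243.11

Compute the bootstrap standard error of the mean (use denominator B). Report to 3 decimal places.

Bootstrap SE is the standard deviation of the 6 replicate means.
Mean of replicates: (250.81 + 256.72 + 244.83 + 242.47 + 235.21 + 243.11) / 6 = 1473.1500 / 6 = 245.5250
Sum of squared deviations: (+5.2850)² + (+11.1950)² + (−0.6950)² + (−3.0550)² + (−10.3150)² + (−2.4150)² = 275.3068
Variance = 275.3068 / 6 = 45.8845
SE* = √45.8845

SE* = 6.774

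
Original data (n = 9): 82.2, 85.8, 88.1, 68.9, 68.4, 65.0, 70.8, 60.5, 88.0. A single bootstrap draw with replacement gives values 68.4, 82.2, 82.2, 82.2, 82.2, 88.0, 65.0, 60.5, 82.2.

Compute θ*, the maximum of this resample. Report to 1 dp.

Maximum = 88.0

θ* = 88.0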